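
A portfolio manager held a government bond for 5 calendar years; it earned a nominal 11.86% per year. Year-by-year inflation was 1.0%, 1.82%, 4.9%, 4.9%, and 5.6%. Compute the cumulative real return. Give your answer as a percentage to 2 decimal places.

46.56%

Cumulative inflation factor: 1.010 × 1.0182 × 1.049 × 1.049 × 1.056 ≈ 1.19500.
Nominal growth factor: 1.75135. Real growth factor = 1.75135 / 1.19500 ≈ 1.46556.
Total real return ≈ 46.5564%.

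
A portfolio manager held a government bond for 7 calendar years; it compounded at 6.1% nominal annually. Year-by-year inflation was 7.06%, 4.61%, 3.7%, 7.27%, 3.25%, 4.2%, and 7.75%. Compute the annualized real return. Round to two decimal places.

0.67%

Cumulative inflation factor: 1.0706 × 1.0461 × 1.037 × 1.0727 × 1.0325 × 1.042 × 1.0775 ≈ 1.44422.
Nominal growth factor: 1.51359. Real growth factor = 1.51359 / 1.44422 ≈ 1.04803.
Annualized: 1.04803^(1/7) − 1 ≈ 0.00672.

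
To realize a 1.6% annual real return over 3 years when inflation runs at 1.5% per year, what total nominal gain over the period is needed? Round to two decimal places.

Required annual nominal rate: (1+1.6%)(1+1.5%) − 1 = 3.124%.
Cumulative over 3 years: (1 + 0.03124)^3 − 1 ≈ 0.09668.

9.67%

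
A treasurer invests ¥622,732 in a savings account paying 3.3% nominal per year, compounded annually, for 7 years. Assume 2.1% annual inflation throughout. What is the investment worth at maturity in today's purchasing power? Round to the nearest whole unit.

Nominal value at maturity: ¥622,732 × (1 + 3.3%)^7 ≈ ¥781,634.
Price-level factor over 7 years: (1 + 2.1%)^7 ≈ 1.1565920282.
Dividing the nominal maturity value by the price-level factor gives the value in today's money.

¥675,808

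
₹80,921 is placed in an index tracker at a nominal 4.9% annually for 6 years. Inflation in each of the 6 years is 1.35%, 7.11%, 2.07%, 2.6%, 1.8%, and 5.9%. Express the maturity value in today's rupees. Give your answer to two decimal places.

Nominal value at maturity: ₹80,921 × (1 + 4.9%)^6 ≈ ₹107,823.68.
Price-level factor over 6 years: 1.0135 × 1.0711 × 1.0207 × 1.026 × 1.018 × 1.059 ≈ 1.2255837273.
The maturity value deflated by that factor is the answer in today's purchasing power.

₹87,977.41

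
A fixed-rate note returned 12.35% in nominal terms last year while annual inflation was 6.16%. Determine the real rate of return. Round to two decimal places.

Real return via the Fisher equation: (1 + 12.35%)/(1 + 6.16%) − 1 = 1.1235/1.0616 − 1 ≈ 0.05831.

5.83%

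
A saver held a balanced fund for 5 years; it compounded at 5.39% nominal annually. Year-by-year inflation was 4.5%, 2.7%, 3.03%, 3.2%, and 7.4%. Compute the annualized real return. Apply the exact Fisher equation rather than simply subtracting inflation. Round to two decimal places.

1.19%

Cumulative inflation factor: 1.045 × 1.027 × 1.0303 × 1.032 × 1.074 ≈ 1.22556.
Nominal growth factor: 1.30016. Real growth factor = 1.30016 / 1.22556 ≈ 1.06087.
Annualized: 1.06087^(1/5) − 1 ≈ 0.01189.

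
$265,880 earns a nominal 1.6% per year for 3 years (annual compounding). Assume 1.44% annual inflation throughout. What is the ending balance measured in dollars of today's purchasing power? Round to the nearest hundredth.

Nominal value at maturity: $265,880 × (1 + 1.6%)^3 ≈ $278,847.52.
Price-level factor over 3 years: (1 + 1.44%)^3 ≈ 1.0438250660.
Dividing the nominal maturity value by the price-level factor gives the value in today's money.

$267,140.09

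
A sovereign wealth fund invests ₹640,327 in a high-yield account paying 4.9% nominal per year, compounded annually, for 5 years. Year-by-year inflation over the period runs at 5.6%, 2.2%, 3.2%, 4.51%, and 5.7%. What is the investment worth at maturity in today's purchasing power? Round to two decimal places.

Nominal value at maturity: ₹640,327 × (1 + 4.9%)^5 ≈ ₹813,353.34.
Price-level factor over 5 years: 1.056 × 1.022 × 1.032 × 1.0451 × 1.057 ≈ 1.2303462399.
The maturity value deflated by that factor is the answer in today's purchasing power.

₹661,076.79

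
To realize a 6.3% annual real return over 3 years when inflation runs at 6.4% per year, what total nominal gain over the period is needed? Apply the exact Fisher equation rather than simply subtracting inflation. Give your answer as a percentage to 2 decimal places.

Required annual nominal rate: (1+6.3%)(1+6.4%) − 1 = 13.1032%.
Cumulative over 3 years: (1 + 0.131032)^3 − 1 ≈ 0.44685.

44.69%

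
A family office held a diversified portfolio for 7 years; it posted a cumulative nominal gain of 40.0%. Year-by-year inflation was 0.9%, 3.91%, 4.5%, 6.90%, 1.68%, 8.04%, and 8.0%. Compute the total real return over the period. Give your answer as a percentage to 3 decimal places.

0.749%

Cumulative inflation factor: 1.009 × 1.0391 × 1.045 × 1.0690 × 1.0168 × 1.0804 × 1.080 ≈ 1.38959.
Nominal growth factor: 1.40000. Real growth factor = 1.40000 / 1.38959 ≈ 1.00749.
Total real return ≈ 0.7492%.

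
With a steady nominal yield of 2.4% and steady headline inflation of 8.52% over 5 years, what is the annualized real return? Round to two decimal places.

-5.64%

With constant rates the annual real return is the same each year: (1+2.4%)/(1+8.52%) − 1 = -0.05640.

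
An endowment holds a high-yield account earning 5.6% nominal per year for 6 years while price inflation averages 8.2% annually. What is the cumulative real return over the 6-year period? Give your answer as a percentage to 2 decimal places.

-13.58%

The annual real rate is (1+5.6%)/(1+8.2%) − 1 = -2.4030%.
Compounded over 6 years: (1 + -0.024030)^6 − 1 ≈ -0.13579.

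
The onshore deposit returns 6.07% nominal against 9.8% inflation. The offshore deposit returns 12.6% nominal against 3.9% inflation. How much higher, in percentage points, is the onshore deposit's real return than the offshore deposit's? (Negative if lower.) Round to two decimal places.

-11.77

The onshore deposit real return: 1.0607/1.098 − 1 = -3.397%.
The offshore deposit real return: 1.126/1.039 − 1 = 8.373%.
Difference: -3.397 − 8.373 = -11.770 pp.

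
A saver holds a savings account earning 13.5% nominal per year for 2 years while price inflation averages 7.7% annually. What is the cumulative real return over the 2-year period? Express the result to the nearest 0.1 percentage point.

11.1%

The annual real rate is (1+13.5%)/(1+7.7%) − 1 = 5.3853%.
Compounded over 2 years: (1 + 0.053853)^2 − 1 ≈ 0.11061.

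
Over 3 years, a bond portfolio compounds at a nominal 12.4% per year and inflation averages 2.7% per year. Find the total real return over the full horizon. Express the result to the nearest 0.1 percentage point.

The annual real rate is (1+12.4%)/(1+2.7%) − 1 = 9.4450%.
Compounded over 3 years: (1 + 0.094450)^3 − 1 ≈ 0.31095.

31.1%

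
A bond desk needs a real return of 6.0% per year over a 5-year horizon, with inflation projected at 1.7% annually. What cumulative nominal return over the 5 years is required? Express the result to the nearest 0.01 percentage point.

45.59%

Required annual nominal rate: (1+6.0%)(1+1.7%) − 1 = 7.802%.
Cumulative over 5 years: (1 + 0.07802)^5 − 1 ≈ 0.45591.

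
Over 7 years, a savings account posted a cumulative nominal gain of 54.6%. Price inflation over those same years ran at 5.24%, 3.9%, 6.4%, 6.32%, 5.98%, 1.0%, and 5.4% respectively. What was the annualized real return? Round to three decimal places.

1.474%

Cumulative inflation factor: 1.0524 × 1.039 × 1.064 × 1.0632 × 1.0598 × 1.010 × 1.054 ≈ 1.39553.
Nominal growth factor: 1.54600. Real growth factor = 1.54600 / 1.39553 ≈ 1.10782.
Annualized: 1.10782^(1/7) − 1 ≈ 0.01474.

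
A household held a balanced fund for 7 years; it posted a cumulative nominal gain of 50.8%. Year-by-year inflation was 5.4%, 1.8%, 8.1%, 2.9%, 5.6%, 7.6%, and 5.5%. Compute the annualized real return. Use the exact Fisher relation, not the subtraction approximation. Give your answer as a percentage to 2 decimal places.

Cumulative inflation factor: 1.054 × 1.018 × 1.081 × 1.029 × 1.056 × 1.076 × 1.055 ≈ 1.43073.
Nominal growth factor: 1.50800. Real growth factor = 1.50800 / 1.43073 ≈ 1.05401.
Annualized: 1.05401^(1/7) − 1 ≈ 0.00754.

0.75%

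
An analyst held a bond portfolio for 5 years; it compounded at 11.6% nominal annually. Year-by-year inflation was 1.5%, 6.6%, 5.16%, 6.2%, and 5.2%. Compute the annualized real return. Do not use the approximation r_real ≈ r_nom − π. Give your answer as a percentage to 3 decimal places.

Cumulative inflation factor: 1.015 × 1.066 × 1.0516 × 1.062 × 1.052 ≈ 1.27120.
Nominal growth factor: 1.73110. Real growth factor = 1.73110 / 1.27120 ≈ 1.36178.
Annualized: 1.36178^(1/5) − 1 ≈ 0.06371.

6.371%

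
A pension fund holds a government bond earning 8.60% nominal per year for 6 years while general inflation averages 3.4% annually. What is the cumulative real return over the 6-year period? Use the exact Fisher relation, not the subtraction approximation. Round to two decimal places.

The annual real rate is (1+8.60%)/(1+3.4%) − 1 = 5.0290%.
Compounded over 6 years: (1 + 0.050290)^6 − 1 ≈ 0.34232.

34.23%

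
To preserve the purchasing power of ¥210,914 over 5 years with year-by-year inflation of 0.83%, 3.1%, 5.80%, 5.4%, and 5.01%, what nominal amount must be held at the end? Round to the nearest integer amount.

¥256,750

Cumulative price-level factor: 1.0083 × 1.031 × 1.0580 × 1.054 × 1.0501 ≈ 1.2173217160.
The nominal amount required is ¥210,914 scaled up by that factor.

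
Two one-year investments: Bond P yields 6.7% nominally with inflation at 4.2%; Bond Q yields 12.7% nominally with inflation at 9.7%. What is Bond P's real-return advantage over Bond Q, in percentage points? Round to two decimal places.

Bond P real return: 1.067/1.042 − 1 = 2.399%.
Bond Q real return: 1.127/1.097 − 1 = 2.735%.
Difference: 2.399 − 2.735 = -0.336 pp.

-0.34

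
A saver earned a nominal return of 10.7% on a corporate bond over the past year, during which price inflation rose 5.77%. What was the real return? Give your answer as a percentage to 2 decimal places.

4.66%

Real return via the Fisher equation: (1 + 10.7%)/(1 + 5.77%) − 1 = 1.107/1.0577 − 1 ≈ 0.04661.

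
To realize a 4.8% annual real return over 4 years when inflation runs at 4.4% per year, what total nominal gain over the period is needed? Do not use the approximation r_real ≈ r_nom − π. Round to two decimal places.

Required annual nominal rate: (1+4.8%)(1+4.4%) − 1 = 9.4112%.
Cumulative over 4 years: (1 + 0.094112)^4 − 1 ≈ 0.43300.

43.30%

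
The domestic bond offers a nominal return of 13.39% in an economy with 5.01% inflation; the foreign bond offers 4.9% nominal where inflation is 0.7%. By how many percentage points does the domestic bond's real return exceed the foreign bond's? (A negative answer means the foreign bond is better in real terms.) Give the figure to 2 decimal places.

The domestic bond real return: 1.1339/1.0501 − 1 = 7.980%.
The foreign bond real return: 1.049/1.007 − 1 = 4.171%.
Difference: 7.980 − 4.171 = 3.809 pp.

3.81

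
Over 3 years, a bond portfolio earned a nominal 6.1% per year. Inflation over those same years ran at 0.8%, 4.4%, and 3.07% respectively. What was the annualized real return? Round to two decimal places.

Cumulative inflation factor: 1.008 × 1.044 × 1.0307 ≈ 1.08466.
Nominal growth factor: 1.19439. Real growth factor = 1.19439 / 1.08466 ≈ 1.10117.
Annualized: 1.10117^(1/3) − 1 ≈ 0.03264.

3.26%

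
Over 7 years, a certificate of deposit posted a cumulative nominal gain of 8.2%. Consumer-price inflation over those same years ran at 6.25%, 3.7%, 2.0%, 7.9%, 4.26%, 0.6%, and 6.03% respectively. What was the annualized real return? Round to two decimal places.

-3.10%

Cumulative inflation factor: 1.0625 × 1.037 × 1.020 × 1.079 × 1.0426 × 1.006 × 1.0603 ≈ 1.34857.
Nominal growth factor: 1.08200. Real growth factor = 1.08200 / 1.34857 ≈ 0.80233.
Annualized: 0.80233^(1/7) − 1 ≈ -0.03097.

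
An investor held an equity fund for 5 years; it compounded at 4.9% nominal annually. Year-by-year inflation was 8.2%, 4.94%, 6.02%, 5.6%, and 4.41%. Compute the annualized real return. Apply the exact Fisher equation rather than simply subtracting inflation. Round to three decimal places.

-0.875%

Cumulative inflation factor: 1.082 × 1.0494 × 1.0602 × 1.056 × 1.0441 ≈ 1.32728.
Nominal growth factor: 1.27022. Real growth factor = 1.27022 / 1.32728 ≈ 0.95701.
Annualized: 0.95701^(1/5) − 1 ≈ -0.00875.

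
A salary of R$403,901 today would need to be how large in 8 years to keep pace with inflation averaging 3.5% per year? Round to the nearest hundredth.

R$531,860.49

Cumulative price-level factor: (1+3.5%)^8 ≈ 1.3168090370.
Multiplying R$403,901 by the price-level factor gives the future nominal sum.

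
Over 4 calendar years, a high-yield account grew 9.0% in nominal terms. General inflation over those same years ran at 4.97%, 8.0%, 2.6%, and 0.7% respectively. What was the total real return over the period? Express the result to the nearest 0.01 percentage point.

-6.94%

Cumulative inflation factor: 1.0497 × 1.080 × 1.026 × 1.007 ≈ 1.17129.
Nominal growth factor: 1.09000. Real growth factor = 1.09000 / 1.17129 ≈ 0.93059.
Total real return ≈ -6.9405%.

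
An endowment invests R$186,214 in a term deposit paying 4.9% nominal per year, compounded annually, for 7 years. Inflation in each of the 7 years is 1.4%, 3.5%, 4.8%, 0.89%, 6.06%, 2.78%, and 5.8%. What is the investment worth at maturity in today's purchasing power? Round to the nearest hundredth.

Nominal value at maturity: R$186,214 × (1 + 4.9%)^7 ≈ R$260,279.97.
Price-level factor over 7 years: 1.014 × 1.035 × 1.048 × 1.0089 × 1.0606 × 1.0278 × 1.058 ≈ 1.2797749740.
The maturity value deflated by that factor is the answer in today's purchasing power.

R$203,379.48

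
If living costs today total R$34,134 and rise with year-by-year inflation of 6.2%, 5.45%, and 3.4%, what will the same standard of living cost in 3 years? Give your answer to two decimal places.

Cumulative price-level factor: 1.062 × 1.0545 × 1.034 = 1.157954886.
Multiplying R$34,134 by the price-level factor gives the future nominal sum.

R$39,525.63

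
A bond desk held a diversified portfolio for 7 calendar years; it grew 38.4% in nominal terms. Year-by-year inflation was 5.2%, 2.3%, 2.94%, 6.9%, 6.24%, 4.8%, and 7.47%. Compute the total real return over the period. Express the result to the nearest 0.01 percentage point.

Cumulative inflation factor: 1.052 × 1.023 × 1.0294 × 1.069 × 1.0624 × 1.048 × 1.0747 ≈ 1.41707.
Nominal growth factor: 1.38400. Real growth factor = 1.38400 / 1.41707 ≈ 0.97667.
Total real return ≈ -2.3334%.

-2.33%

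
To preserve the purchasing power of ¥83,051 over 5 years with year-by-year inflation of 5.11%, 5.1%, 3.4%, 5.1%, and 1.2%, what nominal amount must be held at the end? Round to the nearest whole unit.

¥100,901

Cumulative price-level factor: 1.0511 × 1.051 × 1.034 × 1.051 × 1.012 ≈ 1.2149279390.
Multiplying ¥83,051 by the price-level factor gives the future nominal sum.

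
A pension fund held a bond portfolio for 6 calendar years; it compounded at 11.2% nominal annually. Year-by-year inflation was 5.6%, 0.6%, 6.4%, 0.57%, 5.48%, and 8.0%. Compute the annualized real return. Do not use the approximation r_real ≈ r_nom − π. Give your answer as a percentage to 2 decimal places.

6.51%

Cumulative inflation factor: 1.056 × 1.006 × 1.064 × 1.0057 × 1.0548 × 1.080 ≈ 1.29499.
Nominal growth factor: 1.89073. Real growth factor = 1.89073 / 1.29499 ≈ 1.46003.
Annualized: 1.46003^(1/6) − 1 ≈ 0.06511.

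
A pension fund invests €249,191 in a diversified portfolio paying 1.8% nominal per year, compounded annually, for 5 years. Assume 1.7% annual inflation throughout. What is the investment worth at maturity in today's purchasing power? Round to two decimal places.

€250,418.54

Nominal value at maturity: €249,191 × (1 + 1.8%)^5 ≈ €272,440.23.
Price-level factor over 5 years: (1 + 1.7%)^5 ≈ 1.0879395490.
The maturity value deflated by that factor is the answer in today's purchasing power.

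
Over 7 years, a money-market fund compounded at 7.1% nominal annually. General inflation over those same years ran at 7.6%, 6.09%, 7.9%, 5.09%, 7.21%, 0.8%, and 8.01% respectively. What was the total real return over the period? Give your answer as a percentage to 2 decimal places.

6.98%

Cumulative inflation factor: 1.076 × 1.0609 × 1.079 × 1.0509 × 1.0721 × 1.008 × 1.0801 ≈ 1.51088.
Nominal growth factor: 1.61632. Real growth factor = 1.61632 / 1.51088 ≈ 1.06979.
Total real return ≈ 6.9786%.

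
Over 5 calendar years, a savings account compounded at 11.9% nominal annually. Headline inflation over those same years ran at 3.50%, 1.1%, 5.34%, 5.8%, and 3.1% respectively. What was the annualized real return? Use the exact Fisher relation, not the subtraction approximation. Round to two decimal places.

7.85%

Cumulative inflation factor: 1.0350 × 1.011 × 1.0534 × 1.058 × 1.031 ≈ 1.20235.
Nominal growth factor: 1.75449. Real growth factor = 1.75449 / 1.20235 ≈ 1.45922.
Annualized: 1.45922^(1/5) − 1 ≈ 0.07851.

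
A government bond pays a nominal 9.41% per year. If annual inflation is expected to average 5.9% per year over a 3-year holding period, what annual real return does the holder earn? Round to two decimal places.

With constant rates the annual real return is the same each year: (1+9.41%)/(1+5.9%) − 1 = 0.03314.

3.31%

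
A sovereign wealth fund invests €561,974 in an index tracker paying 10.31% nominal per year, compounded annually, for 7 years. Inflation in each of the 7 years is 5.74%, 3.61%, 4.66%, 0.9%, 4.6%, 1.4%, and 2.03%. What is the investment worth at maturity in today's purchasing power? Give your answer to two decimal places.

Nominal value at maturity: €561,974 × (1 + 10.31%)^7 ≈ €1,116,915.75.
Price-level factor over 7 years: 1.0574 × 1.0361 × 1.0466 × 1.009 × 1.046 × 1.014 × 1.0203 ≈ 1.2520175097.
The maturity value deflated by that factor is the answer in today's purchasing power.

€892,092.76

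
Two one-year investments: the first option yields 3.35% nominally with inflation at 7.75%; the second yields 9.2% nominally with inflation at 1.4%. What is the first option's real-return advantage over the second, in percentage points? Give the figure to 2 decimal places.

-11.78

The first option real return: 1.0335/1.0775 − 1 = -4.084%.
The second real return: 1.092/1.014 − 1 = 7.692%.
Difference: -4.084 − 7.692 = -11.776 pp.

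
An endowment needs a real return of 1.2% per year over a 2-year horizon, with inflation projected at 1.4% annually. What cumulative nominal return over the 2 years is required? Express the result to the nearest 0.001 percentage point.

5.302%

Required annual nominal rate: (1+1.2%)(1+1.4%) − 1 = 2.6168%.
Cumulative over 2 years: (1 + 0.026168)^2 − 1 ≈ 0.05302.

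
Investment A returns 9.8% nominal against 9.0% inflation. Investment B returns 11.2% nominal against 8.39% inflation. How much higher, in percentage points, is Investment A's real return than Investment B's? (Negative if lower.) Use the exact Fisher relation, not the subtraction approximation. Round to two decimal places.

-1.86

Investment A real return: 1.098/1.090 − 1 = 0.734%.
Investment B real return: 1.112/1.0839 − 1 = 2.592%.
Difference: 0.734 − 2.592 = -1.858 pp.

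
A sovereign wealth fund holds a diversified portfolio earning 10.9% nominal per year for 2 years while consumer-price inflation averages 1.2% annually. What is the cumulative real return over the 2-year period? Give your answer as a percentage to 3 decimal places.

The annual real rate is (1+10.9%)/(1+1.2%) − 1 = 9.5850%.
Compounded over 2 years: (1 + 0.095850)^2 − 1 ≈ 0.20089.

20.089%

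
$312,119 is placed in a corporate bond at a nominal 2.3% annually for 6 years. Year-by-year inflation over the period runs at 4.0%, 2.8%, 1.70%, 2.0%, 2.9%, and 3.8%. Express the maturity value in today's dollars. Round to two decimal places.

Nominal value at maturity: $312,119 × (1 + 2.3%)^6 ≈ $357,745.36.
Price-level factor over 6 years: 1.040 × 1.028 × 1.0170 × 1.020 × 1.029 × 1.038 ≈ 1.1845688470.
The maturity value deflated by that factor is the answer in today's purchasing power.

$302,004.70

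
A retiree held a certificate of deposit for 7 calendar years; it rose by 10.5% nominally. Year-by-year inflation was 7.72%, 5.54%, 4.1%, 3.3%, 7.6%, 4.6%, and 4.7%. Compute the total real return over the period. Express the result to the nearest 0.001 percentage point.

-23.298%

Cumulative inflation factor: 1.0772 × 1.0554 × 1.041 × 1.033 × 1.076 × 1.046 × 1.047 ≈ 1.44064.
Nominal growth factor: 1.10500. Real growth factor = 1.10500 / 1.44064 ≈ 0.76702.
Total real return ≈ -23.2979%.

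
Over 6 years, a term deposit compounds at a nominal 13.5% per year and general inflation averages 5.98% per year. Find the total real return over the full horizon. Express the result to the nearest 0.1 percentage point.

The annual real rate is (1+13.5%)/(1+5.98%) − 1 = 7.0957%.
Compounded over 6 years: (1 + 0.070957)^6 − 1 ≈ 0.50880.

50.9%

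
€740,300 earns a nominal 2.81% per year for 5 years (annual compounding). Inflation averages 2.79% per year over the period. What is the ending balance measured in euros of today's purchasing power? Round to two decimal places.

€741,020.49

Nominal value at maturity: €740,300 × (1 + 2.81%)^5 ≈ €850,324.21.
Price-level factor over 5 years: (1 + 2.79%)^5 ≈ 1.1475043229.
The maturity value deflated by that factor is the answer in today's purchasing power.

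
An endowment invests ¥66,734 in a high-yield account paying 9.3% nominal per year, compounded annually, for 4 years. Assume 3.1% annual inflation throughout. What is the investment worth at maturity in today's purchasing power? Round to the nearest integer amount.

Nominal value at maturity: ¥66,734 × (1 + 9.3%)^4 ≈ ¥95,242.
Price-level factor over 4 years: (1 + 3.1%)^4 ≈ 1.1298860875.
The maturity value deflated by that factor is the answer in today's purchasing power.

¥84,293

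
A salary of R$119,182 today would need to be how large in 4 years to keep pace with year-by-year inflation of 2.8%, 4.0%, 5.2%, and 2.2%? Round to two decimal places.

Cumulative price-level factor: 1.028 × 1.040 × 1.052 × 1.022 ≈ 1.1494579533.
Multiplying R$119,182 by the price-level factor gives the future nominal sum.

R$136,994.70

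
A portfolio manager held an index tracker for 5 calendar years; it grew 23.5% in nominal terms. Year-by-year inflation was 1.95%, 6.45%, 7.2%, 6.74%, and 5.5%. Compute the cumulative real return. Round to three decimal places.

Cumulative inflation factor: 1.0195 × 1.0645 × 1.072 × 1.0674 × 1.055 ≈ 1.31011.
Nominal growth factor: 1.23500. Real growth factor = 1.23500 / 1.31011 ≈ 0.94267.
Total real return ≈ -5.7330%.

-5.733%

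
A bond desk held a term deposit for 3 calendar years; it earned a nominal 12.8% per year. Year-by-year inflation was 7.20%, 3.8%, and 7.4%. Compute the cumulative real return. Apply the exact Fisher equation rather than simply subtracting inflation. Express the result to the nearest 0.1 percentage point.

Cumulative inflation factor: 1.0720 × 1.038 × 1.074 ≈ 1.19508.
Nominal growth factor: 1.43525. Real growth factor = 1.43525 / 1.19508 ≈ 1.20097.
Total real return ≈ 20.0966%.

20.1%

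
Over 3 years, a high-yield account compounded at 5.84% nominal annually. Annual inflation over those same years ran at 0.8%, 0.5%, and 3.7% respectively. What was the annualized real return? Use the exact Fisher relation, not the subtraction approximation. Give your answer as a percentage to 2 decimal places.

4.12%

Cumulative inflation factor: 1.008 × 1.005 × 1.037 ≈ 1.05052.
Nominal growth factor: 1.18563. Real growth factor = 1.18563 / 1.05052 ≈ 1.12861.
Annualized: 1.12861^(1/3) − 1 ≈ 0.04115.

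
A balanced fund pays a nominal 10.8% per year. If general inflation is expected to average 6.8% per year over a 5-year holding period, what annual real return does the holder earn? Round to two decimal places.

3.75%

With constant rates the annual real return is the same each year: (1+10.8%)/(1+6.8%) − 1 = 0.03745.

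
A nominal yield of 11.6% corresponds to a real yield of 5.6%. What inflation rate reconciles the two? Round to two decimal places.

5.68%

From (1+r_nom) = (1+r_real)(1+π), we get 1+π = (1 + 11.6%)/(1 + 5.6%) = 1.116/1.056 ≈ 1.05682.
So π ≈ 5.6818%.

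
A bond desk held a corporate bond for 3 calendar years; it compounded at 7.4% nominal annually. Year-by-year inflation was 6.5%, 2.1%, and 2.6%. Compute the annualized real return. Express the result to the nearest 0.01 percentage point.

3.55%

Cumulative inflation factor: 1.065 × 1.021 × 1.026 ≈ 1.11564.
Nominal growth factor: 1.23883. Real growth factor = 1.23883 / 1.11564 ≈ 1.11043.
Annualized: 1.11043^(1/3) − 1 ≈ 0.03553.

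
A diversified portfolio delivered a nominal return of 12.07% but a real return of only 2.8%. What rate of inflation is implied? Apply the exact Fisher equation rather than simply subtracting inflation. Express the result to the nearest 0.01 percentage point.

9.02%

From (1+r_nom) = (1+r_real)(1+π), we get 1+π = (1 + 12.07%)/(1 + 2.8%) = 1.1207/1.028 ≈ 1.09018.
So π ≈ 9.0175%.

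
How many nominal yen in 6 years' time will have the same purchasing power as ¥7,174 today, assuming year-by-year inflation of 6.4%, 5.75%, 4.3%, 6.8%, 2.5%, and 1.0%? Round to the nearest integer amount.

¥9,309

Cumulative price-level factor: 1.064 × 1.0575 × 1.043 × 1.068 × 1.025 × 1.010 ≈ 1.2975461228.
Multiplying ¥7,174 by the price-level factor gives the future nominal sum.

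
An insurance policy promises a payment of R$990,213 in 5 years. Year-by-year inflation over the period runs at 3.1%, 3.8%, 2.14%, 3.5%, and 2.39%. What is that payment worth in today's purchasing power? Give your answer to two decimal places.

Price-level factor over 5 years: 1.031 × 1.038 × 1.0214 × 1.035 × 1.0239 ≈ 1.1583765712.
Purchasing power today: R$990,213 divided by that factor.

R$854,828.24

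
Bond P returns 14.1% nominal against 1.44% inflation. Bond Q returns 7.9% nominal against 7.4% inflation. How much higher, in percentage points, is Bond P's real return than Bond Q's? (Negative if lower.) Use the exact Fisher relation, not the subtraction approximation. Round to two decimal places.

12.01

Bond P real return: 1.141/1.0144 − 1 = 12.480%.
Bond Q real return: 1.079/1.074 − 1 = 0.466%.
Difference: 12.480 − 0.466 = 12.014 pp.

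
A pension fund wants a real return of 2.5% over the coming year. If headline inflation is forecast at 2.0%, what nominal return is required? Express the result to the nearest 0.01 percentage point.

4.55%

By the Fisher equation, 1 + r_nom = (1 + 2.5%)(1 + 2.0%) = 1.025 × 1.020 = 1.0455.
So r_nom = 4.55%.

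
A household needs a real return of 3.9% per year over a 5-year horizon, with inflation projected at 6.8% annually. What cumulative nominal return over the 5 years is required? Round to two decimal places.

68.24%

Required annual nominal rate: (1+3.9%)(1+6.8%) − 1 = 10.9652%.
Cumulative over 5 years: (1 + 0.109652)^5 − 1 ≈ 0.68242.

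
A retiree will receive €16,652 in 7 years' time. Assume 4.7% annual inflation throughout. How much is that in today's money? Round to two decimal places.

Price-level factor over 7 years: (1 + 4.7%)^7 ≈ 1.3791984860.
Purchasing power today: €16,652 divided by that factor.

€12,073.68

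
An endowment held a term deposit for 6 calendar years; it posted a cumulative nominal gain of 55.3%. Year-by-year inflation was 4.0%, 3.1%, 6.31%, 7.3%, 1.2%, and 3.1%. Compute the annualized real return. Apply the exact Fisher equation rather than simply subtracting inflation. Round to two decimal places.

3.33%

Cumulative inflation factor: 1.040 × 1.031 × 1.0631 × 1.073 × 1.012 × 1.031 ≈ 1.27616.
Nominal growth factor: 1.55300. Real growth factor = 1.55300 / 1.27616 ≈ 1.21693.
Annualized: 1.21693^(1/6) − 1 ≈ 0.03326.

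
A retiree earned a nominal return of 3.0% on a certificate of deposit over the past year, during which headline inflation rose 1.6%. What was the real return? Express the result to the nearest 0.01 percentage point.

1.38%

Real return via the Fisher equation: (1 + 3.0%)/(1 + 1.6%) − 1 = 1.030/1.016 − 1 ≈ 0.01378.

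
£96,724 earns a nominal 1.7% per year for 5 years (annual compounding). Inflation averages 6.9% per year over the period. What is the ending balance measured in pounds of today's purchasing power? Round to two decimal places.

Nominal value at maturity: £96,724 × (1 + 1.7%)^5 ≈ £105,229.86.
Price-level factor over 5 years: (1 + 6.9%)^5 ≈ 1.3960099896.
Dividing the nominal maturity value by the price-level factor gives the value in today's money.

£75,379.02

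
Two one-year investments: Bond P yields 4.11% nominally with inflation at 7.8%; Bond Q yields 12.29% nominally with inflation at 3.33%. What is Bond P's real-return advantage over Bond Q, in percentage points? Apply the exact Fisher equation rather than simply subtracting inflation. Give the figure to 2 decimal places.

Bond P real return: 1.0411/1.078 − 1 = -3.423%.
Bond Q real return: 1.1229/1.0333 − 1 = 8.671%.
Difference: -3.423 − 8.671 = -12.094 pp.

-12.09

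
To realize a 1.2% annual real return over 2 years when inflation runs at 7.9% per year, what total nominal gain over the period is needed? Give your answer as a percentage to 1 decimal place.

Required annual nominal rate: (1+1.2%)(1+7.9%) − 1 = 9.1948%.
Cumulative over 2 years: (1 + 0.091948)^2 − 1 ≈ 0.19235.

19.2%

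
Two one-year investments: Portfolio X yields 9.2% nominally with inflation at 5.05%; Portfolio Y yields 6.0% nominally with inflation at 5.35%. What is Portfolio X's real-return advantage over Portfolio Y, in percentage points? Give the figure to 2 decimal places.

Portfolio X real return: 1.092/1.0505 − 1 = 3.950%.
Portfolio Y real return: 1.060/1.0535 − 1 = 0.617%.
Difference: 3.950 − 0.617 = 3.333 pp.

3.33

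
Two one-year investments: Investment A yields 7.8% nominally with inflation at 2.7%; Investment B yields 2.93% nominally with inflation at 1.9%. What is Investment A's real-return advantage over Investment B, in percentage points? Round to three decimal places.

3.955

Investment A real return: 1.078/1.027 − 1 = 4.9659%.
Investment B real return: 1.0293/1.019 − 1 = 1.0108%.
Difference: 4.9659 − 1.0108 = 3.9551 pp.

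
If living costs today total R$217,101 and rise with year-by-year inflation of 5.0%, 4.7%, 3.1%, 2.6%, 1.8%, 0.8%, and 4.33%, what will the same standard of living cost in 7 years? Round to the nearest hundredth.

R$270,284.63

Cumulative price-level factor: 1.050 × 1.047 × 1.031 × 1.026 × 1.018 × 1.008 × 1.0433 ≈ 1.2449718287.
The nominal amount required is R$217,101 scaled up by that factor.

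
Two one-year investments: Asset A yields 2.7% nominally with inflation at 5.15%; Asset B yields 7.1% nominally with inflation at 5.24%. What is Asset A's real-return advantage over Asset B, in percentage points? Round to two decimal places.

-4.10

Asset A real return: 1.027/1.0515 − 1 = -2.330%.
Asset B real return: 1.071/1.0524 − 1 = 1.767%.
Difference: -2.330 − 1.767 = -4.097 pp.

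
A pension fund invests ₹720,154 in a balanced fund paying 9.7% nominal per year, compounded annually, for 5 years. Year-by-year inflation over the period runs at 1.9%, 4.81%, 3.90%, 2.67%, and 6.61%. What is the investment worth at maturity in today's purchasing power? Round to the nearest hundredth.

₹941,942.86

Nominal value at maturity: ₹720,154 × (1 + 9.7%)^5 ≈ ₹1,144,085.59.
Price-level factor over 5 years: 1.019 × 1.0481 × 1.0390 × 1.0267 × 1.0661 ≈ 1.2146019049.
The maturity value deflated by that factor is the answer in today's purchasing power.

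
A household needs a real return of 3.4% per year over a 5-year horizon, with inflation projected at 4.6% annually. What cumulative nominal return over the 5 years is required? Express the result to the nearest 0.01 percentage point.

48.00%

Required annual nominal rate: (1+3.4%)(1+4.6%) − 1 = 8.1564%.
Cumulative over 5 years: (1 + 0.081564)^5 − 1 ≈ 0.48000.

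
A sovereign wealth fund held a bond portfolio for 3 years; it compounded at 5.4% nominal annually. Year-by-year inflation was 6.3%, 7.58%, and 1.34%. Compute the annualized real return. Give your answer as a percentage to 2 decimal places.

Cumulative inflation factor: 1.063 × 1.0758 × 1.0134 ≈ 1.15890.
Nominal growth factor: 1.17091. Real growth factor = 1.17091 / 1.15890 ≈ 1.01036.
Annualized: 1.01036^(1/3) − 1 ≈ 0.00344.

0.34%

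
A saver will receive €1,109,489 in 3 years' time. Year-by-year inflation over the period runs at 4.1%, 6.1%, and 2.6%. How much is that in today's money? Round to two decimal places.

Price-level factor over 3 years: 1.041 × 1.061 × 1.026 = 1.133218026.
Purchasing power today: €1,109,489 divided by that factor.

€979,060.49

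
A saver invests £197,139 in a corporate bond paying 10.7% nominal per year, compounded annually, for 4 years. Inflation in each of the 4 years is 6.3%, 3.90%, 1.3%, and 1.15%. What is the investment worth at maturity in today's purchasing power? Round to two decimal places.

£261,600.69

Nominal value at maturity: £197,139 × (1 + 10.7%)^4 ≈ £296,048.61.
Price-level factor over 4 years: 1.063 × 1.0390 × 1.013 × 1.0115 ≈ 1.1316813128.
Dividing the nominal maturity value by the price-level factor gives the value in today's money.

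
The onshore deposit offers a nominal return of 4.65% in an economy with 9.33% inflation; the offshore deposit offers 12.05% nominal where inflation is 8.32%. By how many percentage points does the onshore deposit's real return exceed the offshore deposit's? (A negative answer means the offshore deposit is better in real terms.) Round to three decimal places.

-7.724

The onshore deposit real return: 1.0465/1.0933 − 1 = -4.2806%.
The offshore deposit real return: 1.1205/1.0832 − 1 = 3.4435%.
Difference: -4.2806 − 3.4435 = -7.7241 pp.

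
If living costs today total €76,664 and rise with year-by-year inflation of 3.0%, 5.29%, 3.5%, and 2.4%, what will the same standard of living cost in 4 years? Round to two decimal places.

€88,116.28

Cumulative price-level factor: 1.030 × 1.0529 × 1.035 × 1.024 ≈ 1.1493827021.
The nominal amount required is €76,664 scaled up by that factor.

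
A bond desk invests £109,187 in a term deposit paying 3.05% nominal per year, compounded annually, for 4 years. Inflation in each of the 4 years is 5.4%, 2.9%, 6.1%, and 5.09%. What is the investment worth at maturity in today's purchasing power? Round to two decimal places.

£101,819.31

Nominal value at maturity: £109,187 × (1 + 3.05%)^4 ≈ £123,129.73.
Price-level factor over 4 years: 1.054 × 1.029 × 1.061 × 1.0509 ≈ 1.2092964044.
Dividing the nominal maturity value by the price-level factor gives the value in today's money.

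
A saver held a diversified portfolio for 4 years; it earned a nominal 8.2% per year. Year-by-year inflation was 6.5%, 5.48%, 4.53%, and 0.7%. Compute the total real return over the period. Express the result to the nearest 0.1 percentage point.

Cumulative inflation factor: 1.065 × 1.0548 × 1.0453 × 1.007 ≈ 1.18247.
Nominal growth factor: 1.37059. Real growth factor = 1.37059 / 1.18247 ≈ 1.15909.
Total real return ≈ 15.9095%.

15.9%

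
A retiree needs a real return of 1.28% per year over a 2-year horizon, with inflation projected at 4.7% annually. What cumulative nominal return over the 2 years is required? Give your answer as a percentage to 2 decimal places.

Required annual nominal rate: (1+1.28%)(1+4.7%) − 1 = 6.04016%.
Cumulative over 2 years: (1 + 0.0604016)^2 − 1 ≈ 0.12445.

12.45%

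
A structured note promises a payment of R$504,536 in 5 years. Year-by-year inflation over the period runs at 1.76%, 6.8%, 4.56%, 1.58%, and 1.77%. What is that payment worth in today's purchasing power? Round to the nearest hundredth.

Price-level factor over 5 years: 1.0176 × 1.068 × 1.0456 × 1.0158 × 1.0177 ≈ 1.1747404106.
Purchasing power today: R$504,536 divided by that factor.

R$429,487.23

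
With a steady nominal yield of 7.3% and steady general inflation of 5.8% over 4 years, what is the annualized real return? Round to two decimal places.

1.42%

With constant rates the annual real return is the same each year: (1+7.3%)/(1+5.8%) − 1 = 0.01418.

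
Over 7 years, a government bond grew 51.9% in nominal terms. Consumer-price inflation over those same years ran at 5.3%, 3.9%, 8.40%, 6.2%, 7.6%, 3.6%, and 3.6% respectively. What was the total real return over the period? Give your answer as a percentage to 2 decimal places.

Cumulative inflation factor: 1.053 × 1.039 × 1.0840 × 1.062 × 1.076 × 1.036 × 1.036 ≈ 1.45455.
Nominal growth factor: 1.51900. Real growth factor = 1.51900 / 1.45455 ≈ 1.04431.
Total real return ≈ 4.4307%.

4.43%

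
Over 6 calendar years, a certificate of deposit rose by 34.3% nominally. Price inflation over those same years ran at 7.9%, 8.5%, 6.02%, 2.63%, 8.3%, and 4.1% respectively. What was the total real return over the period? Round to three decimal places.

-6.485%

Cumulative inflation factor: 1.079 × 1.085 × 1.0602 × 1.0263 × 1.083 × 1.041 ≈ 1.43613.
Nominal growth factor: 1.34300. Real growth factor = 1.34300 / 1.43613 ≈ 0.93515.
Total real return ≈ -6.4845%.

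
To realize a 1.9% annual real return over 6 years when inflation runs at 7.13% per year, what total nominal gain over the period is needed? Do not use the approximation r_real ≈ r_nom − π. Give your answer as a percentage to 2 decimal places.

Required annual nominal rate: (1+1.9%)(1+7.13%) − 1 = 9.16547%.
Cumulative over 6 years: (1 + 0.0916547)^6 − 1 ≈ 0.69243.

69.24%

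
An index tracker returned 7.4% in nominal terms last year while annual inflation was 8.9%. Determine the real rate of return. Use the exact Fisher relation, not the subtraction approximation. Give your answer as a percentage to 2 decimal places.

-1.38%

Real return via the Fisher equation: (1 + 7.4%)/(1 + 8.9%) − 1 = 1.074/1.089 − 1 ≈ -0.01377.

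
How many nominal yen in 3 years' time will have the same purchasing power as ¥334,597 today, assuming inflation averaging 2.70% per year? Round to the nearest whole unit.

¥362,438

Cumulative price-level factor: (1+2.70%)^3 = 1.083206683.
Multiplying ¥334,597 by the price-level factor gives the future nominal sum.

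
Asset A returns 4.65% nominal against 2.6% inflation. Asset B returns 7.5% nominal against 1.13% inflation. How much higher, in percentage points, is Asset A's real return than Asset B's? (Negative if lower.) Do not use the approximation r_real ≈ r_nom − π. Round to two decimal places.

Asset A real return: 1.0465/1.026 − 1 = 1.998%.
Asset B real return: 1.075/1.0113 − 1 = 6.299%.
Difference: 1.998 − 6.299 = -4.301 pp.

-4.30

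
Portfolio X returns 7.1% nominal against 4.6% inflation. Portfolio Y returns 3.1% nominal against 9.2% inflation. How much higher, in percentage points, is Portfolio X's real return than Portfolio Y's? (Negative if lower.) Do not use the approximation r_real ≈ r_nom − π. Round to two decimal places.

Portfolio X real return: 1.071/1.046 − 1 = 2.390%.
Portfolio Y real return: 1.031/1.092 − 1 = -5.586%.
Difference: 2.390 − (-5.586) = 7.976 pp.

7.98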